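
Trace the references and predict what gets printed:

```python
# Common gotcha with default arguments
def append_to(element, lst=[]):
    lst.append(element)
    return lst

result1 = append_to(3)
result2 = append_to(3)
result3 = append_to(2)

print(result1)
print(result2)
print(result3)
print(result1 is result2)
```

Key concept: mutable default argument gotcha.
Step by step:
`result1 = append_to(3)` → result1 = [3]
`result2 = append_to(3)` → result1 = [3, 3] (same object as result2); result2 = [3, 3] (same object as result1)
`result3 = append_to(2)` → result1 = [3, 3, 2] (same object as result2, result3); result2 = [3, 3, 2] (same object as result1, result3); result3 = [3, 3, 2] (same object as result1, result2)
`print(result1)` → prints [3, 3, 2]
`print(result2)` → prints [3, 3, 2]
`print(result3)` → prints [3, 3, 2]
`print(result1 is result2)` → prints True

Answer:
[3, 3, 2]
[3, 3, 2]
[3, 3, 2]
True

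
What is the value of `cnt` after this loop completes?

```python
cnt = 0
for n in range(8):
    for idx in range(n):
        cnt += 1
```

Triangle number: 0+1+2+...+7
`cnt` takes the values: 0 → 1 → 2 → 3 → 4 → 5 → 6 → 7 → 8 → 9 → 10 → 11 → 12 → 13 → 14 → 15 → 16 → 17 → 18 → 19 → 20 → 21 → 22 → 23 → 24 → 25 → 26 → 27 → 28

Answer: 28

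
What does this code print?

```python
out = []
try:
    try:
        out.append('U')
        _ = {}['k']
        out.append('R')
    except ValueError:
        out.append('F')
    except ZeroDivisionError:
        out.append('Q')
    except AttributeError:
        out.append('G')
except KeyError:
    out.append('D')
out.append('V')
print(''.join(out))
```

Execution trace: 'U' (try body) → 'D' (outer except KeyError) → 'V' (after the try/except). Output: UDV

Answer: UDV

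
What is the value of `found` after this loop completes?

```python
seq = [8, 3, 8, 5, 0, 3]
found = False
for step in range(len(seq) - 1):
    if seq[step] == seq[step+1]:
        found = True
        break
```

Check consecutive duplicates in [8, 3, 8, 5, 0, 3]
`found` takes the values: False

Answer: False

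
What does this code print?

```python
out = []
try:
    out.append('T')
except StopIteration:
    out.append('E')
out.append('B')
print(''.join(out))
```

Execution trace: 'T' (try body, no exception) → 'B' (after the try/except). Output: TB

Answer: TB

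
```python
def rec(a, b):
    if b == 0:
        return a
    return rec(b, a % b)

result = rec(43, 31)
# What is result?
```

rec(43, 31) -> rec(31, 12) -> rec(12, 7) -> rec(7, 5) -> rec(5, 2) -> rec(2, 1) -> rec(1, 0) -> 1

Answer: 1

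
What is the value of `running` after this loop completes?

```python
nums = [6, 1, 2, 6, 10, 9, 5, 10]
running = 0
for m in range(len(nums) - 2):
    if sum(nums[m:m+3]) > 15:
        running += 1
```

Count windows with sum > 15
`running` takes the values: 0 → 1 → 2 → 3 → 4

Answer: 4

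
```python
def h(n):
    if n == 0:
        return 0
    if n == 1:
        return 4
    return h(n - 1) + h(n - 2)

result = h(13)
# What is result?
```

Build up from base cases: h(0)=0, h(1)=4, h(2)=4, h(3)=8, h(4)=12, h(5)=20, h(6)=32, ..., h(13)=932

Answer: 932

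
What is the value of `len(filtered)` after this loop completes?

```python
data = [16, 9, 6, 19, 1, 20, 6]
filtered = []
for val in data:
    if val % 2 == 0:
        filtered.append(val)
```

Count even numbers in [16, 9, 6, 19, 1, 20, 6]
`filtered` takes the values: [] → [16] → [16, 6] → [16, 6, 20] → [16, 6, 20, 6]
So `len(filtered)` = 4

Answer: 4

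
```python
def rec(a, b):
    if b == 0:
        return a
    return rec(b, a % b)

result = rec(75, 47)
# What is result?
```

rec(75, 47) -> rec(47, 28) -> rec(28, 19) -> rec(19, 9) -> rec(9, 1) -> rec(1, 0) -> 1

Answer: 1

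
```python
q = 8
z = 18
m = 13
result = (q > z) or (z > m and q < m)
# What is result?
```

Trace:
`q = 8` → q = 8
`z = 18` → z = 18
`m = 13` → m = 13
`result = (q > z) or (z > m and q < m)` → result = True
So result = True

Answer: True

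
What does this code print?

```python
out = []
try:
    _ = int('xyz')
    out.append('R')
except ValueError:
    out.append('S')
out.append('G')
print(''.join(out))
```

Execution trace: 'S' (except ValueError) → 'G' (after the try/except). Output: SG

Answer: SG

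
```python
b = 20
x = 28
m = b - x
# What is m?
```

Trace:
`b = 20` → b = 20
`x = 28` → x = 28
`m = b - x` → m = -8
So m = -8

Answer: -8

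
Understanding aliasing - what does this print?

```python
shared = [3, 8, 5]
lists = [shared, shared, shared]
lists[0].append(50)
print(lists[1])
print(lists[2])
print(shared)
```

Key concept: list of same reference.
Step by step:
`shared = [3, 8, 5]` → shared = [3, 8, 5]
`lists = [shared, shared, shared]` → lists = [[3, 8, 5], [3, 8, 5], [3, 8, 5]]
`lists[0].append(50)` → shared = [3, 8, 5, 50]; lists = [[3, 8, 5, 50], [3, 8, 5, 50], [3, 8, 5, 50]]
`print(lists[1])` → prints [3, 8, 5, 50]
`print(lists[2])` → prints [3, 8, 5, 50]
`print(shared)` → prints [3, 8, 5, 50]

Answer:
[3, 8, 5, 50]
[3, 8, 5, 50]
[3, 8, 5, 50]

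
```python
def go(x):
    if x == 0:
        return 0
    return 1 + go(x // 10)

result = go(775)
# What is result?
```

Count of digits of 775: 3

Answer: 3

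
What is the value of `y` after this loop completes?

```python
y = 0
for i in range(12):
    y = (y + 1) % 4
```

Increment mod 4, 12 times = 0
`y` takes the values: 0 → 1 → 2 → 3 → 0 → 1 → 2 → 3 → 0 → 1 → 2 → 3 → 0

Answer: 0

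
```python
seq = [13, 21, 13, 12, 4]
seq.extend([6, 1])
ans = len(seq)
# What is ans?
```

Trace:
`seq = [13, 21, 13, 12, 4]` → seq = [13, 21, 13, 12, 4]
`seq.extend([6, 1])` → seq = [13, 21, 13, 12, 4, 6, 1]
`ans = len(seq)` → ans = 7
So ans = 7

Answer: 7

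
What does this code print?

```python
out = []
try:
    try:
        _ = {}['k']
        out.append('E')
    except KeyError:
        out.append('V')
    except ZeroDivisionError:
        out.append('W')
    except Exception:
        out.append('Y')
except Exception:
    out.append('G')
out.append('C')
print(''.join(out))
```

Execution trace: 'V' (inner except KeyError) → 'C' (after the try/except). Output: VC

Answer: VC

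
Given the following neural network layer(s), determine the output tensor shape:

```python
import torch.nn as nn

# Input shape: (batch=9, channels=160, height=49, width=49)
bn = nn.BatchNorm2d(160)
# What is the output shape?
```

Input: (9, 160, 49, 49) -> Output: (9, 160, 49, 49)

Answer: (9, 160, 49, 49)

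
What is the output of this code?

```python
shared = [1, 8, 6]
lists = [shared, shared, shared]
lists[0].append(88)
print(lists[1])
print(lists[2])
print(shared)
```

Key concept: list of same reference.
Step by step:
`shared = [1, 8, 6]` → shared = [1, 8, 6]
`lists = [shared, shared, shared]` → lists = [[1, 8, 6], [1, 8, 6], [1, 8, 6]]
`lists[0].append(88)` → shared = [1, 8, 6, 88]; lists = [[1, 8, 6, 88], [1, 8, 6, 88], [1, 8, 6, 88]]
`print(lists[1])` → prints [1, 8, 6, 88]
`print(lists[2])` → prints [1, 8, 6, 88]
`print(shared)` → prints [1, 8, 6, 88]

Answer:
[1, 8, 6, 88]
[1, 8, 6, 88]
[1, 8, 6, 88]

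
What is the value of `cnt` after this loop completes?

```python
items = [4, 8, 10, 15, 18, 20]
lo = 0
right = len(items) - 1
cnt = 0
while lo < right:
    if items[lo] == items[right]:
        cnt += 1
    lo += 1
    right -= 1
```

Count matching pairs from ends
`cnt` takes the values: 0

Answer: 0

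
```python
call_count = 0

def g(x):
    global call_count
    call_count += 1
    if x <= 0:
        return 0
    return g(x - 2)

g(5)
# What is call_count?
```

Linear recursion stepping by 2: 4 calls from x=5 down to ≤0.

Answer: 4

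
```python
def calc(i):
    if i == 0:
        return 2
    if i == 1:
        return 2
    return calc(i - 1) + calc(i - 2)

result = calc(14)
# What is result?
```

Build up from base cases: calc(0)=2, calc(1)=2, calc(2)=4, calc(3)=6, calc(4)=10, calc(5)=16, calc(6)=26, ..., calc(14)=1220

Answer: 1220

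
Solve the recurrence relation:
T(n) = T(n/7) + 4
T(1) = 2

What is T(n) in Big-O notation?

Each step divides n by 7 and adds 4. After log_7(n) steps we reach T(1)=2. So T(n) = 4·log_7(n) + 2 = O(log n).

Answer: O(log n)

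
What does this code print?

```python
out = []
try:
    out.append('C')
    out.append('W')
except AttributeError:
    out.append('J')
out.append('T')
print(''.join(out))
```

Execution trace: 'C' (try body) → 'W' (try body, no exception) → 'T' (after the try/except). Output: CWT

Answer: CWT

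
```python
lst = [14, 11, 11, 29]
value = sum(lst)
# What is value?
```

Trace:
`lst = [14, 11, 11, 29]` → lst = [14, 11, 11, 29]
`value = sum(lst)` → value = 65
So value = 65

Answer: 65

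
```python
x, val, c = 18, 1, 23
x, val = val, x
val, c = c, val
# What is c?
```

Trace:
`x, val, c = 18, 1, 23` → x = 18; val = 1; c = 23
`x, val = val, x` → x = 1; val = 18
`val, c = c, val` → val = 23; c = 18
So c = 18

Answer: 18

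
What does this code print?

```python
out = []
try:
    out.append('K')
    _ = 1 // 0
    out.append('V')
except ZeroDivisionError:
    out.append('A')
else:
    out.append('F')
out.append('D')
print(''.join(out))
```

Execution trace: 'K' (try body) → 'A' (except ZeroDivisionError) → 'D' (after the try/except). Output: KAD

Answer: KAD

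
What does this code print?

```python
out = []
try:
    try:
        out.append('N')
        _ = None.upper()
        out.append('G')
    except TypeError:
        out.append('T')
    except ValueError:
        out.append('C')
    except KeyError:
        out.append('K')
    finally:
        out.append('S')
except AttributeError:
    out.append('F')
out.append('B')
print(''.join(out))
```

Execution trace: 'N' (try body) → 'S' (finally) → 'F' (outer except AttributeError) → 'B' (after the try/except). Output: NSFB

Answer: NSFB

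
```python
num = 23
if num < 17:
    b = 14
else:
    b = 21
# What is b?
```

Trace:
`num = 23` → num = 23
`if num < 17: ...` → num < 17 is False, take else branch → b = 21
So b = 21

Answer: 21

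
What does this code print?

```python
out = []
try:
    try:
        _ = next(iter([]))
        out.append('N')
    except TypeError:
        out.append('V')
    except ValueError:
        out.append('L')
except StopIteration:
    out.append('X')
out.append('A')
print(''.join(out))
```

Execution trace: 'X' (outer except StopIteration) → 'A' (after the try/except). Output: XA

Answer: XA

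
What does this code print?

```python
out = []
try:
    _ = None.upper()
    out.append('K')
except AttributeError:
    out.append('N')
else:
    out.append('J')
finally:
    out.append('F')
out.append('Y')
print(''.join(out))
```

Execution trace: 'N' (except AttributeError) → 'F' (finally) → 'Y' (after the try/except). Output: NFY

Answer: NFY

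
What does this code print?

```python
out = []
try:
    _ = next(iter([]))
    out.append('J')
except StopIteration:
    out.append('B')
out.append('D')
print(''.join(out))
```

Execution trace: 'B' (except StopIteration) → 'D' (after the try/except). Output: BD

Answer: BD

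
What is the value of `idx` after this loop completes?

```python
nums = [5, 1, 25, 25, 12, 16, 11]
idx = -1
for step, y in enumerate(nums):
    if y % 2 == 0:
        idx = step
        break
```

First even number index in [5, 1, 25, 25, 12, 16, 11]
`idx` takes the values: -1 → 4

Answer: 4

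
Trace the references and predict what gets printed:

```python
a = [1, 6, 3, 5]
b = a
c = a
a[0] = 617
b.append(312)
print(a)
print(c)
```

Key concept: multiple aliases.
Step by step:
`a = [1, 6, 3, 5]` → a = [1, 6, 3, 5]
`b = a` → b = [1, 6, 3, 5] (same object as a)
`c = a` → c = [1, 6, 3, 5] (same object as a, b)
`a[0] = 617` → a = [617, 6, 3, 5] (same object as b, c); b = [617, 6, 3, 5] (same object as a, c); c = [617, 6, 3, 5] (same object as a, b)
`b.append(312)` → a = [617, 6, 3, 5, 312] (same object as b, c); b = [617, 6, 3, 5, 312] (same object as a, c); c = [617, 6, 3, 5, 312] (same object as a, b)
`print(a)` → prints [617, 6, 3, 5, 312]
`print(c)` → prints [617, 6, 3, 5, 312]

Answer:
[617, 6, 3, 5, 312]
[617, 6, 3, 5, 312]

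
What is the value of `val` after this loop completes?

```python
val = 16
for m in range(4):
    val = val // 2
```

Halve 4 times: 16 // 2^4 = 1
`val` takes the values: 16 → 8 → 4 → 2 → 1

Answer: 1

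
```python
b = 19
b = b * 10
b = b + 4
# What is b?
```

Trace:
`b = 19` → b = 19
`b = b * 10` → b = 190
`b = b + 4` → b = 194
So b = 194

Answer: 194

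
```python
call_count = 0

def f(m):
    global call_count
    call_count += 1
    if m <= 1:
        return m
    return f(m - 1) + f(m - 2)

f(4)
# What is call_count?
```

Calls(m) = 1 + Calls(m-1) + Calls(m-2); Calls(0)=Calls(1)=1. For m=4 this gives 9.

Answer: 9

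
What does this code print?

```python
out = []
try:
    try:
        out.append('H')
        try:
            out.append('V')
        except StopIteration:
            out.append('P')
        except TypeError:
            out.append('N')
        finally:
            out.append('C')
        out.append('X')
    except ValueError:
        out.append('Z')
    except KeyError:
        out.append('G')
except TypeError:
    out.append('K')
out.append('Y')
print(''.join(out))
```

Execution trace: 'H' (try body) → 'V' (inner try body, no exception) → 'C' (inner finally) → 'X' (try body, no exception) → 'Y' (after the try/except). Output: HVCXY

Answer: HVCXY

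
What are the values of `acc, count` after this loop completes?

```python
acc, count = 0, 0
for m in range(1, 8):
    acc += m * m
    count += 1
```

Sum of squares and count
`acc, count` takes the values: (0, 0) → (1, 0) → (1, 1) → (5, 1) → (5, 2) → (14, 2) → (14, 3) → (30, 3) → (30, 4) → (55, 4) → (55, 5) → (91, 5) → (91, 6) → (140, 6) → (140, 7)

Answer: 140, 7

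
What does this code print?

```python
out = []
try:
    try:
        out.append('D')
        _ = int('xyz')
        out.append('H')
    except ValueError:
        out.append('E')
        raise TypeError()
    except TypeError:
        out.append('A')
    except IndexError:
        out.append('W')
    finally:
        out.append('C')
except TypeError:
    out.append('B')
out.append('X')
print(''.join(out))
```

Execution trace: 'D' (inner try body) → 'E' (inner except ValueError) → 'C' (inner finally) → 'B' (outer except TypeError) → 'X' (after the try/except). Output: DECBX

Answer: DECBX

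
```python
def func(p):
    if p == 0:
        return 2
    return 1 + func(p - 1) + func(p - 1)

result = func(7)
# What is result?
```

func(p) = 1 + 2·func(p-1), func(0)=2. Closed form: (2+1)·2^7 - 1 = 383.

Answer: 383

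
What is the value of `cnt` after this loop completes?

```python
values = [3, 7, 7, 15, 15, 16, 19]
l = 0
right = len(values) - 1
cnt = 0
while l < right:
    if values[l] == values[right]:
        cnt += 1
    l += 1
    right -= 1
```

Count matching pairs from ends
`cnt` takes the values: 0

Answer: 0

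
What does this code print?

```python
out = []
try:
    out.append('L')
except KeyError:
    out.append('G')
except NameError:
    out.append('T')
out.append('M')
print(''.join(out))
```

Execution trace: 'L' (try body, no exception) → 'M' (after the try/except). Output: LM

Answer: LM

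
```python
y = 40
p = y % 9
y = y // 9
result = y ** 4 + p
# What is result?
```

Trace:
`y = 40` → y = 40
`p = y % 9` → p = 4
`y = y // 9` → y = 4
`result = y ** 4 + p` → result = 260
So result = 260

Answer: 260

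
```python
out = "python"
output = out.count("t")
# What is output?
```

Trace:
`out = "python"` → out = 'python'
`output = out.count("t")` → output = 1
So output = 1

Answer: 1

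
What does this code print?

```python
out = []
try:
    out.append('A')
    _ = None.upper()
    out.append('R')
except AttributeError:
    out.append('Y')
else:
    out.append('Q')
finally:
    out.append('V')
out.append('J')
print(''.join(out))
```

Execution trace: 'A' (try body) → 'Y' (except AttributeError) → 'V' (finally) → 'J' (after the try/except). Output: AYVJ

Answer: AYVJ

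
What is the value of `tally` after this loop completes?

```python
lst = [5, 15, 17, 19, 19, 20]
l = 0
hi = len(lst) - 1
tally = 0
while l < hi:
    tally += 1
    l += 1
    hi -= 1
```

Iterations until pointers meet (list length 6)
`tally` takes the values: 0 → 1 → 2 → 3

Answer: 3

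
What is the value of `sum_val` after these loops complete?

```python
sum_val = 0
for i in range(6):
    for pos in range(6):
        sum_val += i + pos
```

Sum of all i+pos for i,pos in 6x6
`sum_val` takes the values: 0 → 1 → 3 → 6 → 10 → 15 → 16 → 18 → 21 → 25 → 30 → 36 → 38 → 41 → 45 → 50 → 56 → 63 → 66 → 70 → 75 → 81 → 88 → 96 → 100 → 105 → 111 → 118 → 126 → 135 → 140 → 146 → 153 → 161 → 170 → 180

Answer: 180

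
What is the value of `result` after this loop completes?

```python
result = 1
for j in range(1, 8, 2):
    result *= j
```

Product of 1, 3, 5, ... up to 7
`result` takes the values: 1 → 3 → 15 → 105

Answer: 105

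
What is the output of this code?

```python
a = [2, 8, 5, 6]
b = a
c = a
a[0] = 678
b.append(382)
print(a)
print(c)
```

Key concept: multiple aliases.
Step by step:
`a = [2, 8, 5, 6]` → a = [2, 8, 5, 6]
`b = a` → b = [2, 8, 5, 6] (same object as a)
`c = a` → c = [2, 8, 5, 6] (same object as a, b)
`a[0] = 678` → a = [678, 8, 5, 6] (same object as b, c); b = [678, 8, 5, 6] (same object as a, c); c = [678, 8, 5, 6] (same object as a, b)
`b.append(382)` → a = [678, 8, 5, 6, 382] (same object as b, c); b = [678, 8, 5, 6, 382] (same object as a, c); c = [678, 8, 5, 6, 382] (same object as a, b)
`print(a)` → prints [678, 8, 5, 6, 382]
`print(c)` → prints [678, 8, 5, 6, 382]

Answer:
[678, 8, 5, 6, 382]
[678, 8, 5, 6, 382]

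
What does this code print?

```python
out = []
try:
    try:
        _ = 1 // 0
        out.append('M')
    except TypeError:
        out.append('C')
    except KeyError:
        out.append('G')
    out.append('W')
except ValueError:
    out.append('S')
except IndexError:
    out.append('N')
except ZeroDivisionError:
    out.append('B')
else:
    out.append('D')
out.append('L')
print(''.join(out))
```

Execution trace: 'B' (except ZeroDivisionError) → 'L' (after the try/except). Output: BL

Answer: BL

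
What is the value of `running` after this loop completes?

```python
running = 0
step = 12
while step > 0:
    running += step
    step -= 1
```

Sum 12 down to 1
`running` takes the values: 0 → 12 → 23 → 33 → 42 → 50 → 57 → 63 → 68 → 72 → 75 → 77 → 78

Answer: 78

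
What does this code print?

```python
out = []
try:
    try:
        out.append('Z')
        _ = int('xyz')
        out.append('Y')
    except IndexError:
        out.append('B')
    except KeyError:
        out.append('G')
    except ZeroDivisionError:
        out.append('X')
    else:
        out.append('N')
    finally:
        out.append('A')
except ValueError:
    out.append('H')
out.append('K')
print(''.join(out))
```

Execution trace: 'Z' (try body) → 'A' (finally) → 'H' (outer except ValueError) → 'K' (after the try/except). Output: ZAHK

Answer: ZAHK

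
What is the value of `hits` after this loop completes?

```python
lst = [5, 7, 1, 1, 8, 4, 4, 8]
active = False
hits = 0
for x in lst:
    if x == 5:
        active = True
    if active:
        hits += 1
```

Count elements after first 5 in [5, 7, 1, 1, 8, 4, 4, 8]
`hits` takes the values: 0 → 1 → 2 → 3 → 4 → 5 → 6 → 7 → 8

Answer: 8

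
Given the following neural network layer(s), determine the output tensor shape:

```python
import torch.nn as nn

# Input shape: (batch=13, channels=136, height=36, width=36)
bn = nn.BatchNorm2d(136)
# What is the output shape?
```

Input: (13, 136, 36, 36) -> Output: (13, 136, 36, 36)

Answer: (13, 136, 36, 36)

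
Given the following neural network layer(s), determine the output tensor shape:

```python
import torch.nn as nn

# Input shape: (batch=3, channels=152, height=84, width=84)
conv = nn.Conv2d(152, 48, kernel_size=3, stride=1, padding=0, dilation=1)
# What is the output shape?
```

Input: (3, 152, 84, 84) -> Output: (3, 48, 82, 82)

Answer: (3, 48, 82, 82)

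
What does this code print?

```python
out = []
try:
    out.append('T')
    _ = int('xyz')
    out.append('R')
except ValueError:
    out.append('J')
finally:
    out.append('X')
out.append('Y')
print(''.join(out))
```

Execution trace: 'T' (try body) → 'J' (except ValueError) → 'X' (finally) → 'Y' (after the try/except). Output: TJXY

Answer: TJXY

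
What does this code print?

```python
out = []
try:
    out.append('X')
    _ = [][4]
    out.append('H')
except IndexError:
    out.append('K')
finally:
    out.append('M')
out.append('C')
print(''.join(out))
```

Execution trace: 'X' (try body) → 'K' (except IndexError) → 'M' (finally) → 'C' (after the try/except). Output: XKMC

Answer: XKMC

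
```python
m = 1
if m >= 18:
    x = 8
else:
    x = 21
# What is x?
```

Trace:
`m = 1` → m = 1
`if m >= 18: ...` → m >= 18 is False, take else branch → x = 21
So x = 21

Answer: 21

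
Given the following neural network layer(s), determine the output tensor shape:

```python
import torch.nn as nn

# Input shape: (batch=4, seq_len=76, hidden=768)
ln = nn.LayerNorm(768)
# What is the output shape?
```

Input: (4, 76, 768) -> Output: (4, 76, 768)

Answer: (4, 76, 768)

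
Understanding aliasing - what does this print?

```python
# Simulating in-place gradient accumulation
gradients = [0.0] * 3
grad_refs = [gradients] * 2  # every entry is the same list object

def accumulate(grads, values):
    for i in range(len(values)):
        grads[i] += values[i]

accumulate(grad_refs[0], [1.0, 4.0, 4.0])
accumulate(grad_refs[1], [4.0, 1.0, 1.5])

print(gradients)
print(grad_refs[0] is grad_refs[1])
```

Key concept: gradient accumulation aliasing.
Step by step:
`gradients = [0.0] * 3` → gradients = [0.0, 0.0, 0.0]
`grad_refs = [gradients] * 2` → grad_refs = [[0.0, 0.0, 0.0], [0.0, 0.0, 0.0]]
`accumulate(grad_refs[0], [1.0, 4.0, 4.0])` → gradients = [1.0, 4.0, 4.0]; grad_refs = [[1.0, 4.0, 4.0], [1.0, 4.0, 4.0]]
`accumulate(grad_refs[1], [4.0, 1.0, 1.5])` → gradients = [5.0, 5.0, 5.5]; grad_refs = [[5.0, 5.0, 5.5], [5.0, 5.0, 5.5]]
`print(gradients)` → prints [5.0, 5.0, 5.5]
`print(grad_refs[0] is grad_refs[1])` → prints True

Answer:
[5.0, 5.0, 5.5]
True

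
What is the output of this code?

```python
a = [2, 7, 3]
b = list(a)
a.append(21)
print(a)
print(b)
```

Key concept: list() constructor creates copy.
Step by step:
`a = [2, 7, 3]` → a = [2, 7, 3]
`b = list(a)` → b = [2, 7, 3]
`a.append(21)` → a = [2, 7, 3, 21]
`print(a)` → prints [2, 7, 3, 21]
`print(b)` → prints [2, 7, 3]

Answer:
[2, 7, 3, 21]
[2, 7, 3]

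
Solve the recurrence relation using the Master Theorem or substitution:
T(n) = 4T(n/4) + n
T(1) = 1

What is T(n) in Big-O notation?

By Master Theorem: a=4, b=4, f(n)=n. Since log_4(4) = 1 and f(n) = Θ(n^1), Case 2 applies. T(n) = O(n log n).

Answer: O(n log n)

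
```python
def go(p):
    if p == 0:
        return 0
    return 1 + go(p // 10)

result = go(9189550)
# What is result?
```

Count of digits of 9189550: 7

Answer: 7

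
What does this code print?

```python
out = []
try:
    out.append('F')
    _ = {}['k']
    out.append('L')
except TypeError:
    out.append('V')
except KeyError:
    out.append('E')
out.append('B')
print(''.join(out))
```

Execution trace: 'F' (try body) → 'E' (except KeyError) → 'B' (after the try/except). Output: FEB

Answer: FEB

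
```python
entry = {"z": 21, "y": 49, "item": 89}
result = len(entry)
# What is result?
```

Trace:
`entry = {"z": 21, "y": 49, "item": 89}` → entry = {'z': 21, 'y': 49, 'item': 89}
`result = len(entry)` → result = 3
So result = 3

Answer: 3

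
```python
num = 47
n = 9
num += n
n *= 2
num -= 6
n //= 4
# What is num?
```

Trace:
`num = 47` → num = 47
`n = 9` → n = 9
`num += n` → num = 56
`n *= 2` → n = 18
`num -= 6` → num = 50
`n //= 4` → n = 4
So num = 50

Answer: 50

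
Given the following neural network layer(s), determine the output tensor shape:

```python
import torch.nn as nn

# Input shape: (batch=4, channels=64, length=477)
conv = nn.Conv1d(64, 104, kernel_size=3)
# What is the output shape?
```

Input: (4, 64, 477) -> Output: (4, 104, 475)

Answer: (4, 104, 475)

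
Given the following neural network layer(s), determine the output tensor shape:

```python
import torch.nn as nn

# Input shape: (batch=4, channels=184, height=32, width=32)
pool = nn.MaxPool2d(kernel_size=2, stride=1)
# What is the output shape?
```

Input: (4, 184, 32, 32) -> Output: (4, 184, 31, 31)

Answer: (4, 184, 31, 31)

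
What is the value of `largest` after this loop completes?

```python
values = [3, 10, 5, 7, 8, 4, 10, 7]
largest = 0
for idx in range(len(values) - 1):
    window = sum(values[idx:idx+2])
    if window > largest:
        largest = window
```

Max sum of 2-element window in [3, 10, 5, 7, 8, 4, 10, 7]
`largest` takes the values: 0 → 13 → 15 → 17

Answer: 17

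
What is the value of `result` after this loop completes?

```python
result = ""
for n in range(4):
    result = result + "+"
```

Repeat '+' 4 times
`result` takes the values: "" → "+" → "++" → "+++" → "++++"

Answer: "++++"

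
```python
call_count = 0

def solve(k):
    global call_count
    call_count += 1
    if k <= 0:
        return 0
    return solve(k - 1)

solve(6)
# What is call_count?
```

Linear recursion stepping by 1: 7 calls from k=6 down to ≤0.

Answer: 7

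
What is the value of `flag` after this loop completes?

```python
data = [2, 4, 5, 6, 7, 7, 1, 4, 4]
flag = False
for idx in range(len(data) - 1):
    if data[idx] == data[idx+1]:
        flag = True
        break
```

Check consecutive duplicates in [2, 4, 5, 6, 7, 7, 1, 4, 4]
`flag` takes the values: False → True

Answer: True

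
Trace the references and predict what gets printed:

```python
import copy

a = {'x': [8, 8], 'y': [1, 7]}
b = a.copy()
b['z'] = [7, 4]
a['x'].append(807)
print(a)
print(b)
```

Key concept: shallow copy of dict with mutable values.
Step by step:
`a = {'x': [8, 8], 'y': [1, 7]}` → a = {'x': [8, 8], 'y': [1, 7]}
`b = a.copy()` → b = {'x': [8, 8], 'y': [1, 7]}
`b['z'] = [7, 4]` → b = {'x': [8, 8], 'y': [1, 7], 'z': [7, 4]}
`a['x'].append(807)` → a = {'x': [8, 8, 807], 'y': [1, 7]}; b = {'x': [8, 8, 807], 'y': [1, 7], 'z': [7, 4]}
`print(a)` → prints {'x': [8, 8, 807], 'y': [1, 7]}
`print(b)` → prints {'x': [8, 8, 807], 'y': [1, 7], 'z': [7, 4]}

Answer:
{'x': [8, 8, 807], 'y': [1, 7]}
{'x': [8, 8, 807], 'y': [1, 7], 'z': [7, 4]}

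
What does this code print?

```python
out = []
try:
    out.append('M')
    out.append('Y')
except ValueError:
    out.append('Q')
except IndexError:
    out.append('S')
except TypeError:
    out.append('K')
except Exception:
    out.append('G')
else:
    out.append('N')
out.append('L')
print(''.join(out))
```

Execution trace: 'M' (try body) → 'Y' (try body, no exception) → 'N' (else) → 'L' (after the try/except). Output: MYNL

Answer: MYNL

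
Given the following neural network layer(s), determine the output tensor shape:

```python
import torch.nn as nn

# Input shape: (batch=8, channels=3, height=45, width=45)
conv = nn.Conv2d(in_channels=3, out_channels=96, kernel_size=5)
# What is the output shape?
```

Input: (8, 3, 45, 45) -> Output: (8, 96, 41, 41)

Answer: (8, 96, 41, 41)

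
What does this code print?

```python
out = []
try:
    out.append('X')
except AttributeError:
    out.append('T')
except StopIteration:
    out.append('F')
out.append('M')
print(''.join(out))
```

Execution trace: 'X' (try body, no exception) → 'M' (after the try/except). Output: XM

Answer: XM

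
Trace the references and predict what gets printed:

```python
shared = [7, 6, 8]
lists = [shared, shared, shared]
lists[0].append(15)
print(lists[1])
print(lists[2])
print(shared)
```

Key concept: list of same reference.
Step by step:
`shared = [7, 6, 8]` → shared = [7, 6, 8]
`lists = [shared, shared, shared]` → lists = [[7, 6, 8], [7, 6, 8], [7, 6, 8]]
`lists[0].append(15)` → shared = [7, 6, 8, 15]; lists = [[7, 6, 8, 15], [7, 6, 8, 15], [7, 6, 8, 15]]
`print(lists[1])` → prints [7, 6, 8, 15]
`print(lists[2])` → prints [7, 6, 8, 15]
`print(shared)` → prints [7, 6, 8, 15]

Answer:
[7, 6, 8, 15]
[7, 6, 8, 15]
[7, 6, 8, 15]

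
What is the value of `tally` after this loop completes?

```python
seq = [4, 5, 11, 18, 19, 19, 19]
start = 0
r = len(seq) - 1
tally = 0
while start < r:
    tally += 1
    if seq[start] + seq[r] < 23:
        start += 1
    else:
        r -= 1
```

Steps to find pair summing to 23
`tally` takes the values: 0 → 1 → 2 → 3 → 4 → 5 → 6

Answer: 6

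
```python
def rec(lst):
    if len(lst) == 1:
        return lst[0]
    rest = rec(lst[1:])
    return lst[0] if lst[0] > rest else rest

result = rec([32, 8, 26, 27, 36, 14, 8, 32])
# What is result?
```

Recursive max over [32, 8, 26, 27, 36, 14, 8, 32] = 36

Answer: 36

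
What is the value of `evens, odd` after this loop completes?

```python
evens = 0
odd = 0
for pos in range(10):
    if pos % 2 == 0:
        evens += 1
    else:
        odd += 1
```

Count evens and odds in range(10)
`evens, odd` takes the values: (0, 0) → (1, 0) → (1, 1) → (2, 1) → (2, 2) → (3, 2) → (3, 3) → (4, 3) → (4, 4) → (5, 4) → (5, 5)

Answer: 5, 5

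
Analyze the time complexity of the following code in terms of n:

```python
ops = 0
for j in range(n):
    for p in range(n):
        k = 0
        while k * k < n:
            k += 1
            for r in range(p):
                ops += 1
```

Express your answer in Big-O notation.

Each loop level contributes: n × n × √n × n. Multiplying the contributions gives O(n^3√n).

Answer: O(n^3√n)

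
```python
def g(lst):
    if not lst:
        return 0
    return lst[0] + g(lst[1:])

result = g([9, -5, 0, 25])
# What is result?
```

9 + (-5) + 0 + 25 + 0 = 29

Answer: 29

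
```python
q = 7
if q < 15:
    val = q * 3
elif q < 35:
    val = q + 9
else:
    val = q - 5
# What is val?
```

Trace:
`q = 7` → q = 7
`if q < 15: ...` → q < 15 is True → val = 21
So val = 21

Answer: 21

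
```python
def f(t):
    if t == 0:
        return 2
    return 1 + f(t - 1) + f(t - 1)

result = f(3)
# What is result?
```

f(t) = 1 + 2·f(t-1), f(0)=2. Closed form: (2+1)·2^3 - 1 = 23.

Answer: 23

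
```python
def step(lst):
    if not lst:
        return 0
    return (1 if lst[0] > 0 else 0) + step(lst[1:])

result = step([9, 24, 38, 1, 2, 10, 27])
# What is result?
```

Count of positive elements in [9, 24, 38, 1, 2, 10, 27] = 7

Answer: 7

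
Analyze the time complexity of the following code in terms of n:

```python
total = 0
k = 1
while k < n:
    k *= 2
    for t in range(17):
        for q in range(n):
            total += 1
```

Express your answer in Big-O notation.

Each loop level contributes: log n × 1 × n. Multiplying the contributions gives O(n log n).

Answer: O(n log n)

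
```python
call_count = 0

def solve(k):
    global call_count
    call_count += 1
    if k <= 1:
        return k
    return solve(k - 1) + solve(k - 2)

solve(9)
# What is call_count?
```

Calls(k) = 1 + Calls(k-1) + Calls(k-2); Calls(0)=Calls(1)=1. For k=9 this gives 109.

Answer: 109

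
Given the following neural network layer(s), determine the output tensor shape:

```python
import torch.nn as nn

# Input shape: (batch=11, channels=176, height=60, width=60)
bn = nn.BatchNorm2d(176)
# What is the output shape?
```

Input: (11, 176, 60, 60) -> Output: (11, 176, 60, 60)

Answer: (11, 176, 60, 60)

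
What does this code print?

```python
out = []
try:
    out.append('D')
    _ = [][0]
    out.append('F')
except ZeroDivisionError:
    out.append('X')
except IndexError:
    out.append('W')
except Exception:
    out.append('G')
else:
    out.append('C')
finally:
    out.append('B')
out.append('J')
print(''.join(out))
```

Execution trace: 'D' (try body) → 'W' (except IndexError) → 'B' (finally) → 'J' (after the try/except). Output: DWBJ

Answer: DWBJ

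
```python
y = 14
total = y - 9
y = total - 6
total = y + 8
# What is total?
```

Trace:
`y = 14` → y = 14
`total = y - 9` → total = 5
`y = total - 6` → y = -1
`total = y + 8` → total = 7
So total = 7

Answer: 7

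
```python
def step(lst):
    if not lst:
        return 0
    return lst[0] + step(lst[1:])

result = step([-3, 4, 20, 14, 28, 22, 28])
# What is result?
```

(-3) + 4 + 20 + 14 + 28 + 22 + 28 + 0 = 113

Answer: 113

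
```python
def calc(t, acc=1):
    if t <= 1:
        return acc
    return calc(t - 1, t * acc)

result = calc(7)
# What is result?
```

Accumulator trace (n, acc): (7, 1) -> (6, 7) -> (5, 42) -> (4, 210) -> (3, 840) -> (2, 2520) -> (1, 5040) -> return 5040

Answer: 5040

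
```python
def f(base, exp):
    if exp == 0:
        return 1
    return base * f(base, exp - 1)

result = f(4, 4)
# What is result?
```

f(4, 4) = 4 * 4 * 4 * 4 = 256

Answer: 256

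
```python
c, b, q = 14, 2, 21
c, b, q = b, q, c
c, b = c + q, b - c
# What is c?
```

Trace:
`c, b, q = 14, 2, 21` → c = 14; b = 2; q = 21
`c, b, q = b, q, c` → c = 2; b = 21; q = 14
`c, b = c + q, b - c` → c = 16; b = 19
So c = 16

Answer: 16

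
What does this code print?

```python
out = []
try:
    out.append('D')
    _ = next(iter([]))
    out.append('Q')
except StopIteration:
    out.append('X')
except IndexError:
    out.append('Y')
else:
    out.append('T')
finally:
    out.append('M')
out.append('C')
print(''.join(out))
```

Execution trace: 'D' (try body) → 'X' (except StopIteration) → 'M' (finally) → 'C' (after the try/except). Output: DXMC

Answer: DXMC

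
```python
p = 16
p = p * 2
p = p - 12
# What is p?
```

Trace:
`p = 16` → p = 16
`p = p * 2` → p = 32
`p = p - 12` → p = 20
So p = 20

Answer: 20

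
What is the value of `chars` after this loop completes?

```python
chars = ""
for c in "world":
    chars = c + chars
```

Reverse 'world'
`chars` takes the values: "" → "w" → "ow" → "row" → "lrow" → "dlrow"

Answer: "dlrow"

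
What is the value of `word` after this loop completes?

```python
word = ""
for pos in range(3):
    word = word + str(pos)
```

Concatenate digits 0 to 2
`word` takes the values: "" → "0" → "01" → "012"

Answer: "012"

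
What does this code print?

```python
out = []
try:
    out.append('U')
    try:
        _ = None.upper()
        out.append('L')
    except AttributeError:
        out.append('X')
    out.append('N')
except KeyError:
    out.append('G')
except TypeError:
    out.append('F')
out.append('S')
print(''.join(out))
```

Execution trace: 'U' (try body) → 'X' (inner except AttributeError) → 'N' (try body, no exception) → 'S' (after the try/except). Output: UXNS

Answer: UXNS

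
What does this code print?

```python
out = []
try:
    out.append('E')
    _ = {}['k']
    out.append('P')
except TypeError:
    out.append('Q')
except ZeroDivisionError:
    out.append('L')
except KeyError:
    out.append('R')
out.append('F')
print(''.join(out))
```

Execution trace: 'E' (try body) → 'R' (except KeyError) → 'F' (after the try/except). Output: ERF

Answer: ERF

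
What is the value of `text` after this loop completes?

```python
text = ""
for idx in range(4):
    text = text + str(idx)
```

Concatenate digits 0 to 3
`text` takes the values: "" → "0" → "01" → "012" → "0123"

Answer: "0123"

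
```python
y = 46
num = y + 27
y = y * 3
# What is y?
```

Trace:
`y = 46` → y = 46
`num = y + 27` → num = 73
`y = y * 3` → y = 138
So y = 138

Answer: 138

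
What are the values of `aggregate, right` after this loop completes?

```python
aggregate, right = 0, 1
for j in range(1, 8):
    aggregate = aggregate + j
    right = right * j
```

Sum and factorial of 1 to 7
`aggregate, right` takes the values: (0, 1) → (1, 1) → (3, 1) → (3, 2) → (6, 2) → (6, 6) → (10, 6) → (10, 24) → (15, 24) → (15, 120) → (21, 120) → (21, 720) → (28, 720) → (28, 5040)

Answer: 28, 5040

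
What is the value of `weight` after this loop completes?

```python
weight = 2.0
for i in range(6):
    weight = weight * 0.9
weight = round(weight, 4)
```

Exponential decay: 2.0 * 0.9^6
`weight` takes the values: 2.0 → 1.8 → 1.62 → 1.458 → 1.3122 → 1.18098 → 1.062882 → 1.0629

Answer: 1.0629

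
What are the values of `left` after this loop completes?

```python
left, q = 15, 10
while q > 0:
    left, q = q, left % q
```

GCD of 15 and 10
`left` takes the values: 15 → 10 → 5

Answer: 5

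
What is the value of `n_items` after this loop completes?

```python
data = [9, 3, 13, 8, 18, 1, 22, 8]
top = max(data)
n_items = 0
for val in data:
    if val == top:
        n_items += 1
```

Count of max value 22 in [9, 3, 13, 8, 18, 1, 22, 8]
`n_items` takes the values: 0 → 1

Answer: 1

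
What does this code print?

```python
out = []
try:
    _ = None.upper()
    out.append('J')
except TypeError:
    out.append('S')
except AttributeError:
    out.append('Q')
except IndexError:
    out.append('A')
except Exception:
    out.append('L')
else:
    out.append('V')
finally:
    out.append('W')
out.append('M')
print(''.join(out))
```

Execution trace: 'Q' (except AttributeError) → 'W' (finally) → 'M' (after the try/except). Output: QWM

Answer: QWM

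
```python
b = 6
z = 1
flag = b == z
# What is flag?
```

Trace:
`b = 6` → b = 6
`z = 1` → z = 1
`flag = b == z` → flag = False
So flag = False

Answer: False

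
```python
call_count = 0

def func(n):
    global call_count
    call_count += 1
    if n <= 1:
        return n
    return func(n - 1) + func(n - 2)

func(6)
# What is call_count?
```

Calls(n) = 1 + Calls(n-1) + Calls(n-2); Calls(0)=Calls(1)=1. For n=6 this gives 25.

Answer: 25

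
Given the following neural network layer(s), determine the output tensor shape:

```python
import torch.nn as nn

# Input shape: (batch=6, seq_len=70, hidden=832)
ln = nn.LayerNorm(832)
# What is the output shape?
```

Input: (6, 70, 832) -> Output: (6, 70, 832)

Answer: (6, 70, 832)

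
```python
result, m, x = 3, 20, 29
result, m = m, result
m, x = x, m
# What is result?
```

Trace:
`result, m, x = 3, 20, 29` → result = 3; m = 20; x = 29
`result, m = m, result` → result = 20; m = 3
`m, x = x, m` → m = 29; x = 3
So result = 20

Answer: 20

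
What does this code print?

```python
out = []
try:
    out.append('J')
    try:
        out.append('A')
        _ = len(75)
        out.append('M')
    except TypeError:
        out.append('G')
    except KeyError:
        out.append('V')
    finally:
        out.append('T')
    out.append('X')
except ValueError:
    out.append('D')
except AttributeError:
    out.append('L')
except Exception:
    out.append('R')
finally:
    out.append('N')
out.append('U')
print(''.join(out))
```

Execution trace: 'J' (try body) → 'A' (inner try body) → 'G' (inner except TypeError) → 'T' (inner finally) → 'X' (try body, no exception) → 'N' (finally) → 'U' (after the try/except). Output: JAGTXNU

Answer: JAGTXNU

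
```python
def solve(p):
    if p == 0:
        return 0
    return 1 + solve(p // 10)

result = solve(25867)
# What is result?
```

Count of digits of 25867: 5

Answer: 5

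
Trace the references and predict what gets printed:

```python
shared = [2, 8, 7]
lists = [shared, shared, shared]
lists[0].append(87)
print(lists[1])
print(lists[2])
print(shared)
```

Key concept: list of same reference.
Step by step:
`shared = [2, 8, 7]` → shared = [2, 8, 7]
`lists = [shared, shared, shared]` → lists = [[2, 8, 7], [2, 8, 7], [2, 8, 7]]
`lists[0].append(87)` → shared = [2, 8, 7, 87]; lists = [[2, 8, 7, 87], [2, 8, 7, 87], [2, 8, 7, 87]]
`print(lists[1])` → prints [2, 8, 7, 87]
`print(lists[2])` → prints [2, 8, 7, 87]
`print(shared)` → prints [2, 8, 7, 87]

Answer:
[2, 8, 7, 87]
[2, 8, 7, 87]
[2, 8, 7, 87]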